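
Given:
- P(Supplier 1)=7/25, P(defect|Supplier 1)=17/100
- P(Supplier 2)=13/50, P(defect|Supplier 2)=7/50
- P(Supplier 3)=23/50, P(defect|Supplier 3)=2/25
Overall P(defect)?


P(B) = Σ P(B|Aᵢ)×P(Aᵢ)
  17/100×7/25 = 119/2500
  7/50×13/50 = 91/2500
  2/25×23/50 = 23/625
Sum = 151/1250

P(defect) = 151/1250 ≈ 12.08%


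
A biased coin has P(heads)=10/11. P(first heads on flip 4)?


Geometric: P(X=4) = (1-p)^(k-1)×p = (1/11)^3×10/11 = 10/14641

P(X=4) = 10/14641 ≈ 0.07%


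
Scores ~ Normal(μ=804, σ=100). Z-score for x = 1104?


z = (x - μ)/σ = (1104 - 804)/100 = 3.0

z = 3.0


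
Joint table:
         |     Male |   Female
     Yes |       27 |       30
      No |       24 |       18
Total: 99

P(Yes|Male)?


P(Yes|Male) = 27/(27+24) = 27/51 = 9/17

P = 9/17 ≈ 52.94%


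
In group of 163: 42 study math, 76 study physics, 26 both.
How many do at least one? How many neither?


|A∪B| = 42+76-26 = 92
Neither = 163-92 = 71

At least one: 92; Neither: 71


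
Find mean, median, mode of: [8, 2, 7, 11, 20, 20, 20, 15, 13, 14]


Sorted: [2, 7, 8, 11, 13, 14, 15, 20, 20, 20]
Mean = 130/10 = 13
Median = 27/2
Freq: {8: 1, 2: 1, 7: 1, 11: 1, 20: 3, 15: 1, 13: 1, 14: 1}
Mode: [20]

Mean=13, Median=27/2, Mode=20


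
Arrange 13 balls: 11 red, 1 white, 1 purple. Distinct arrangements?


13!/(11!×1!×1!) = 156

156


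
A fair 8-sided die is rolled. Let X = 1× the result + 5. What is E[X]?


E[die] = (1+8)/2 = 9/2
E[X] = 1×9/2 + 5 = 19/2

E[X] = 19/2


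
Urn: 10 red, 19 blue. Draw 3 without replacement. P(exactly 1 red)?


Hypergeometric: C(10,1)×C(19,2)/C(29,3)
= 10×171/3654 = 95/203

P(X=1) = 95/203 ≈ 46.80%


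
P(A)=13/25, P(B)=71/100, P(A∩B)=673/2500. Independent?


P(A)×P(B) = 923/2500
P(A∩B) = 673/2500
Not equal → NOT independent

No, not independent


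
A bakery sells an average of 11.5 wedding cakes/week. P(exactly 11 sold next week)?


Poisson(λ=11.5): P(X=11) = e^(-λ)×λ^k/k!
= e^(-11.5) × 11.5^11 / 11!
≈ 1.01300936e-05 × 465239139606 / 39916800 ≈ 0.118068

P(X=11) ≈ 0.118068 ≈ 11.81%


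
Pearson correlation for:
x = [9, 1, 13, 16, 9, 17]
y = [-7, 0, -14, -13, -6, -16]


n=6, Σx=65, Σy=-56, Σxy=-779, Σx²=877, Σy²=706
r = (6×(-779) - 65×(-56))/√((6×877 - 65²)(6×706 - (-56)²))
= -1034/√(1037×1100) = -1034/√1140700 ≈ -1034/1068.0356 ≈ -0.9681

r ≈ -0.9681


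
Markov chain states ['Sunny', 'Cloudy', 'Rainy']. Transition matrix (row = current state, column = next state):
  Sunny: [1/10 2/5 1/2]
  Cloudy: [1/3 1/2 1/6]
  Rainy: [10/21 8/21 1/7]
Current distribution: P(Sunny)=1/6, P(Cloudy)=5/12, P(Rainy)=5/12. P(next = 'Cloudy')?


P(next=Cloudy) = Σᵢ P(now=i)×P(i→Cloudy)
= 1/6×2/5 + 5/12×1/2 + 5/12×8/21
= 1/15 + 5/24 + 10/63 = 1093/2520

P = 1093/2520 ≈ 0.4337


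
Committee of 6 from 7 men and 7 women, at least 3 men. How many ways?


Count by #men:
  3M,3W: C(7,3)×C(7,3)=1225
  4M,2W: C(7,4)×C(7,2)=735
  5M,1W: C(7,5)×C(7,1)=147
  6M,0W: C(7,6)×C(7,0)=7
Total = 2114

2114


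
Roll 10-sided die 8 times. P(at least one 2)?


P(no 2)^8 = (9/10)^8 = 43046721/100000000
P(≥1) = 1 - 43046721/100000000 = 56953279/100000000

P = 56953279/100000000 ≈ 56.95%


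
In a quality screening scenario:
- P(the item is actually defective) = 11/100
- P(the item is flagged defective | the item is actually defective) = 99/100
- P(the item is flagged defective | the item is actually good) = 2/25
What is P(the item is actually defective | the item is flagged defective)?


Using Bayes' theorem:
P(A|B) = P(B|A)·P(A) / P(B)

P(the item is flagged defective) = 99/100 × 11/100 + 2/25 × 89/100
= 1089/10000 + 89/1250 = 1801/10000

P(the item is actually defective|the item is flagged defective) = (1089/10000) / (1801/10000) = 1089/1801

P(the item is actually defective|the item is flagged defective) = 1089/1801 ≈ 60.47%


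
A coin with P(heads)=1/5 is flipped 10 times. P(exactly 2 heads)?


Binomial: P(X=2) = C(10,2)×p^2×(1-p)^8
= 45 × 1/25 × 65536/390625 = 589824/1953125

P(X=2) = 589824/1953125 ≈ 30.20%


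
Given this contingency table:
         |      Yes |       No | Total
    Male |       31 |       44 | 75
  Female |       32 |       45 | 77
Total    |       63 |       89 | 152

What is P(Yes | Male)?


P(Yes | Male) = 31/(31+44) = 31/75

P(Yes|Male) = 31/75 ≈ 41.33%


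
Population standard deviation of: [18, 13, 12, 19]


Mean = 62/4 = 31/2
  (18-31/2)²=25/4
  (13-31/2)²=25/4
  (12-31/2)²=49/4
  (19-31/2)²=49/4
Σ(x-μ)² = 37
σ² = 37/4

σ = √(37/4) ≈ 3.0414


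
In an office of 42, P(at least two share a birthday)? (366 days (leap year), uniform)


P(all different) = Π(366-i)/366 for i=0..41
= 0.086572
P(match) = 1 - 0.086572 = 0.913428

P ≈ 0.9134 ≈ 91.34%


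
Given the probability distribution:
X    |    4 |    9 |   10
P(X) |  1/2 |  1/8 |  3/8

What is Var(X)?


E[X] = 55/8
E[X²] = 445/8
Var(X) = E[X²] - (E[X])² = 445/8 - 3025/64 = 535/64

Var(X) = 535/64 ≈ 8.3594


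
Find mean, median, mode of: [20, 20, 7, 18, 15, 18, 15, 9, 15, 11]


Sorted: [7, 9, 11, 15, 15, 15, 18, 18, 20, 20]
Mean = 148/10 = 74/5
Median = 15
Freq: {20: 2, 7: 1, 18: 2, 15: 3, 9: 1, 11: 1}
Mode: [15]

Mean=74/5, Median=15, Mode=15


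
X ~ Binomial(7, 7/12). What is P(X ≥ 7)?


P(X ≥ 7) = Σ P(X=i) for i=7..7
P(X=7) = 823543/35831808
Sum = 823543/35831808

P(X ≥ 7) = 823543/35831808 ≈ 2.30%


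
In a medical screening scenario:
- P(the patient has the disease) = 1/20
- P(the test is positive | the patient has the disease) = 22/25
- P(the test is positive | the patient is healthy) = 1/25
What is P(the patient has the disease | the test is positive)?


Using Bayes' theorem:
P(A|B) = P(B|A)·P(A) / P(B)

P(the test is positive) = 22/25 × 1/20 + 1/25 × 19/20
= 11/250 + 19/500 = 41/500

P(the patient has the disease|the test is positive) = (11/250) / (41/500) = 22/41

P(the patient has the disease|the test is positive) = 22/41 ≈ 53.66%


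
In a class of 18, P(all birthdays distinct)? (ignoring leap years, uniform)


P(all different) = Π(365-i)/365 for i=0..17
= (365/365)×(364/365)×...×(348/365)
= 0.653089

P ≈ 0.6531 ≈ 65.31%


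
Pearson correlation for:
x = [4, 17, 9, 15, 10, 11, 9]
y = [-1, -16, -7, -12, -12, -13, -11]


n=7, Σx=75, Σy=-72, Σxy=-881, Σx²=913, Σy²=884
r = (7×(-881) - 75×(-72))/√((7×913 - 75²)(7×884 - (-72)²))
= -767/√(766×1004) = -767/√769064 ≈ -767/876.9629 ≈ -0.8746

r ≈ -0.8746


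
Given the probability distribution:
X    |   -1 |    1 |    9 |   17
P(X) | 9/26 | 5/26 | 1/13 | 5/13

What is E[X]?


E[X] = Σ x·P(X=x)
= (-1)×(9/26) + (1)×(5/26) + (9)×(1/13) + (17)×(5/13)
= 92/13

E[X] = 92/13


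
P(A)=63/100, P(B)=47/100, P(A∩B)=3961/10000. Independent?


P(A)×P(B) = 2961/10000
P(A∩B) = 3961/10000
Not equal → NOT independent

No, not independent


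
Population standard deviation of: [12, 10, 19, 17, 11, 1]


Mean = 70/6 = 35/3
  (12-35/3)²=1/9
  (10-35/3)²=25/9
  (19-35/3)²=484/9
  (17-35/3)²=256/9
  (11-35/3)²=4/9
  (1-35/3)²=1024/9
Σ(x-μ)² = 598/3
σ² = (598/3)/6 = 299/9

σ = √(299/9) ≈ 5.7639


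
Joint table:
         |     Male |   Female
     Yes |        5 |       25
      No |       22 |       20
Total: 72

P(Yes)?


P(Yes) = (5+25)/72 = 30/72 = 5/12

P(Yes) = 5/12 ≈ 41.67%


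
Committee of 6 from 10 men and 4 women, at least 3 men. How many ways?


Count by #men:
  3M,3W: C(10,3)×C(4,3)=480
  4M,2W: C(10,4)×C(4,2)=1260
  5M,1W: C(10,5)×C(4,1)=1008
  6M,0W: C(10,6)×C(4,0)=210
Total = 2958

2958


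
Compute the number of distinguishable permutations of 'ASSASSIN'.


Letters: 8, freq: {'A': 2, 'S': 4, 'I': 1, 'N': 1}
8!/(2!×4!×1!×1!) = 40320/48 = 840

840


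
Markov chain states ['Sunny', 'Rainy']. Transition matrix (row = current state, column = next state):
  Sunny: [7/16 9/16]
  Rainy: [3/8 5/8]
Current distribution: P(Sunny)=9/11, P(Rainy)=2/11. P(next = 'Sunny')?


P(next=Sunny) = Σᵢ P(now=i)×P(i→Sunny)
= 9/11×7/16 + 2/11×3/8
= 63/176 + 3/44 = 75/176

P = 75/176 ≈ 0.4261


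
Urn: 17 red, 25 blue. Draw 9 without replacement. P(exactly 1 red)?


Hypergeometric: C(17,1)×C(25,8)/C(42,9)
= 17×1081575/445891810 = 11385/276094

P(X=1) = 11385/276094 ≈ 4.12%


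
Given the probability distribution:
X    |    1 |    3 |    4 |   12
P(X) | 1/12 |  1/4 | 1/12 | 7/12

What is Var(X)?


E[X] = 49/6
E[X²] = 263/3
Var(X) = E[X²] - (E[X])² = 263/3 - 2401/36 = 755/36

Var(X) = 755/36 ≈ 20.9722


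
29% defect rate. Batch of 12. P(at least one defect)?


P(all good) = (71/100)^12 = 16409682740640811134241/1000000000000000000000000
P(≥1 defect) = 983590317259359188865759/1000000000000000000000000

P = 983590317259359188865759/1000000000000000000000000 ≈ 98.36%


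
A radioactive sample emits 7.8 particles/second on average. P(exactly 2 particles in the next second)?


Poisson(λ=7.8): P(X=2) = e^(-λ)×λ^k/k!
= e^(-7.8) × 7.8^2 / 2!
≈ 0.000409734979 × 60.84 / 2 ≈ 0.012464

P(X=2) ≈ 0.012464 ≈ 1.25%


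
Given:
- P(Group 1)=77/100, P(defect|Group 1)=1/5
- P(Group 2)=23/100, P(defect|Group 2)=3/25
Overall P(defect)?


P(B) = Σ P(B|Aᵢ)×P(Aᵢ)
  1/5×77/100 = 77/500
  3/25×23/100 = 69/2500
Sum = 227/1250

P(defect) = 227/1250 ≈ 18.16%


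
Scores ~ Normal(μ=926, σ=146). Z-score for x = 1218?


z = (x - μ)/σ = (1218 - 926)/146 = 2.0

z = 2.0


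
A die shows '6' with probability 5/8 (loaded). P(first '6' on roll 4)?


Geometric: P(X=4) = (1-p)^(k-1)×p = (3/8)^3×5/8 = 135/4096

P(X=4) = 135/4096 ≈ 3.30%


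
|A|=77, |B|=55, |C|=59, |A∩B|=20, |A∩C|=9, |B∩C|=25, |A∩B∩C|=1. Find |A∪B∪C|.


|A∪B∪C| = 77+55+59-20-9-25+1 = 138

|A∪B∪C| = 138


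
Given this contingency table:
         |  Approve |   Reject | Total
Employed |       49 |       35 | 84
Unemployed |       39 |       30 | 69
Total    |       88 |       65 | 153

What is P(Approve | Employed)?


P(Approve | Employed) = 49/(49+35) = 49/84 = 7/12

P(Approve|Employed) = 7/12 ≈ 58.33%


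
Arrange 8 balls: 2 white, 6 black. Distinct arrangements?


8!/(2!×6!) = 28

28


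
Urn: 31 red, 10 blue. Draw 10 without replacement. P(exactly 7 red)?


Hypergeometric: C(31,7)×C(10,3)/C(41,10)
= 2629575×120/1121099408 = 3034125/10779802

P(X=7) = 3034125/10779802 ≈ 28.15%


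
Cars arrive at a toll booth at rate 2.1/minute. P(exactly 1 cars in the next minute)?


Poisson(λ=2.1): P(X=1) = e^(-λ)×λ^k/k!
= e^(-2.1) × 2.1^1 / 1!
≈ 0.1224564283 × 2.1 / 1 ≈ 0.257158

P(X=1) ≈ 0.257158 ≈ 25.72%


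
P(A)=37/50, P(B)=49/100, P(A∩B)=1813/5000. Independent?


P(A)×P(B) = 1813/5000
P(A∩B) = 1813/5000
Equal ✓ → Independent

Yes, independent


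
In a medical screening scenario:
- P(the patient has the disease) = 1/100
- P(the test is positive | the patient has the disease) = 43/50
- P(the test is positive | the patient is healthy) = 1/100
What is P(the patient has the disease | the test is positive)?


Using Bayes' theorem:
P(A|B) = P(B|A)·P(A) / P(B)

P(the test is positive) = 43/50 × 1/100 + 1/100 × 99/100
= 43/5000 + 99/10000 = 37/2000

P(the patient has the disease|the test is positive) = (43/5000) / (37/2000) = 86/185

P(the patient has the disease|the test is positive) = 86/185 ≈ 46.49%


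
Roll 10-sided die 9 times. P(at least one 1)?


P(no 1)^9 = (9/10)^9 = 387420489/1000000000
P(≥1) = 1 - 387420489/1000000000 = 612579511/1000000000

P = 612579511/1000000000 ≈ 61.26%


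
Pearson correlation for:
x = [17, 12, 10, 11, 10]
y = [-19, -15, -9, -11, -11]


n=5, Σx=60, Σy=-65, Σxy=-824, Σx²=754, Σy²=909
r = (5×(-824) - 60×(-65))/√((5×754 - 60²)(5×909 - (-65)²))
= -220/√(170×320) = -220/√54400 ≈ -220/233.2381 ≈ -0.9432

r ≈ -0.9432


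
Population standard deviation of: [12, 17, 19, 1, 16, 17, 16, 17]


Mean = 115/8
  (12-115/8)²=361/64
  (17-115/8)²=441/64
  (19-115/8)²=1369/64
  (1-115/8)²=11449/64
  (16-115/8)²=169/64
  (17-115/8)²=441/64
  (16-115/8)²=169/64
  (17-115/8)²=441/64
Σ(x-μ)² = 1855/8
σ² = (1855/8)/8 = 1855/64

σ = √(1855/64) ≈ 5.3837


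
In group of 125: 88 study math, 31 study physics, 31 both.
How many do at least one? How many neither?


|A∪B| = 88+31-31 = 88
Neither = 125-88 = 37

At least one: 88; Neither: 37


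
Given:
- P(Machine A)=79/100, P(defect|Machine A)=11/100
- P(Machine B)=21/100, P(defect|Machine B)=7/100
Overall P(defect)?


P(B) = Σ P(B|Aᵢ)×P(Aᵢ)
  11/100×79/100 = 869/10000
  7/100×21/100 = 147/10000
Sum = 127/1250

P(defect) = 127/1250 ≈ 10.16%


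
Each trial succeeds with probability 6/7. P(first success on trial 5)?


Geometric: P(X=5) = (1-p)^(k-1)×p = (1/7)^4×6/7 = 6/16807

P(X=5) = 6/16807 ≈ 0.04%


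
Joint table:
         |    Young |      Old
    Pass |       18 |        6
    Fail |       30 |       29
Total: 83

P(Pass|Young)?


P(Pass|Young) = 18/(18+30) = 18/48 = 3/8

P = 3/8 ≈ 37.50%


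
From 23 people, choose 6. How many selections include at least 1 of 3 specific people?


Complement: C(23,6) - C(20,6) = 100947 - 38760 = 62187

62187


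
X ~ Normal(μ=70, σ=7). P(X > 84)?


z = (84-70)/7 = 2.0
P(X > 84) = 1 - P(Z ≤ 2.0) = 1 - 0.9772 = 0.0228

P(X > 84) ≈ 0.0228


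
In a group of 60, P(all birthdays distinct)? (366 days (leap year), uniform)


P(all different) = Π(366-i)/366 for i=0..59
= (366/366)×(365/366)×...×(307/366)
= 0.005966

P ≈ 0.0060 ≈ 0.60%


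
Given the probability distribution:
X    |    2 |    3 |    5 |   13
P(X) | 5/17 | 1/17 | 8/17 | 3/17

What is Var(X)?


E[X] = 92/17
E[X²] = 736/17
Var(X) = E[X²] - (E[X])² = 736/17 - 8464/289 = 4048/289

Var(X) = 4048/289 ≈ 14.0069


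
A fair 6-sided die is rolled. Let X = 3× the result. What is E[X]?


E[die] = (1+6)/2 = 7/2
E[X] = 3 × 7/2 = 21/2

E[X] = 21/2


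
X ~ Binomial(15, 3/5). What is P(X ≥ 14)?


P(X ≥ 14) = Σ P(X=i) for i=14..15
P(X=14) = 28697814/6103515625
P(X=15) = 14348907/30517578125
Sum = 157837977/30517578125

P(X ≥ 14) = 157837977/30517578125 ≈ 0.52%


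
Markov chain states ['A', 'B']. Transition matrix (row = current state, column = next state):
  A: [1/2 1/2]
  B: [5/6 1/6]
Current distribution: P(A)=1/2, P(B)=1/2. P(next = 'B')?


P(next=B) = Σᵢ P(now=i)×P(i→B)
= 1/2×1/2 + 1/2×1/6
= 1/4 + 1/12 = 1/3

P = 1/3 ≈ 0.3333


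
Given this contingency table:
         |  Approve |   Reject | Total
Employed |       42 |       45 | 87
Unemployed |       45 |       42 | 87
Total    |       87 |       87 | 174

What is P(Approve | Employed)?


P(Approve | Employed) = 42/(42+45) = 42/87 = 14/29

P(Approve|Employed) = 14/29 ≈ 48.28%


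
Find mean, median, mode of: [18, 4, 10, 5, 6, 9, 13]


Sorted: [4, 5, 6, 9, 10, 13, 18]
Mean = 65/7
Median = 9
Freq: {18: 1, 4: 1, 10: 1, 5: 1, 6: 1, 9: 1, 13: 1}
Mode: No mode

Mean=65/7, Median=9, Mode=No mode


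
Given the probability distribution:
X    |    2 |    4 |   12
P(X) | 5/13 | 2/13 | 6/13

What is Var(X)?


E[X] = 90/13
E[X²] = 916/13
Var(X) = E[X²] - (E[X])² = 916/13 - 8100/169 = 3808/169

Var(X) = 3808/169 ≈ 22.5325


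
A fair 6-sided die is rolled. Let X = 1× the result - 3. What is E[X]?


E[die] = (1+6)/2 = 7/2
E[X] = 1×7/2 - 3 = 1/2

E[X] = 1/2


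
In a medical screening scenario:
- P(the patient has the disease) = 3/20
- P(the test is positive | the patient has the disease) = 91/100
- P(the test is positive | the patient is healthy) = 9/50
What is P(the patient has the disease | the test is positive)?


Using Bayes' theorem:
P(A|B) = P(B|A)·P(A) / P(B)

P(the test is positive) = 91/100 × 3/20 + 9/50 × 17/20
= 273/2000 + 153/1000 = 579/2000

P(the patient has the disease|the test is positive) = (273/2000) / (579/2000) = 91/193

P(the patient has the disease|the test is positive) = 91/193 ≈ 47.15%


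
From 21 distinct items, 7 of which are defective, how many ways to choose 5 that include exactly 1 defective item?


Choose 1 of the 7 defective items and 4 of the other 14 items:
C(7,1)×C(14,4) = 7×1001 = 7007

7007


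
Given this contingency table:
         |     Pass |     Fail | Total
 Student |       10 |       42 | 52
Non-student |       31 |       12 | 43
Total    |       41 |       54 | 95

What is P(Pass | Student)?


P(Pass | Student) = 10/(10+42) = 10/52 = 5/26

P(Pass|Student) = 5/26 ≈ 19.23%


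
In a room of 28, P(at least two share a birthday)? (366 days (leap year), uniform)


P(all different) = Π(366-i)/366 for i=0..27
= 0.346570
P(match) = 1 - 0.346570 = 0.653430

P ≈ 0.6534 ≈ 65.34%


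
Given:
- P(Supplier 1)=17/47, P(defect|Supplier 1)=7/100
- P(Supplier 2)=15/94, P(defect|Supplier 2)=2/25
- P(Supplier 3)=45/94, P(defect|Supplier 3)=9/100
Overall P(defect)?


P(B) = Σ P(B|Aᵢ)×P(Aᵢ)
  7/100×17/47 = 119/4700
  2/25×15/94 = 3/235
  9/100×45/94 = 81/1880
Sum = 763/9400

P(defect) = 763/9400 ≈ 8.12%


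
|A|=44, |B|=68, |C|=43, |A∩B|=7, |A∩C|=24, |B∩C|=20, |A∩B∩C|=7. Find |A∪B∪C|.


|A∪B∪C| = 44+68+43-7-24-20+7 = 111

|A∪B∪C| = 111


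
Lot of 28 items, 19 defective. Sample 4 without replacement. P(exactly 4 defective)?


Hypergeometric: C(19,4)×C(9,0)/C(28,4)
= 3876×1/20475 = 1292/6825

P(X=4) = 1292/6825 ≈ 18.93%


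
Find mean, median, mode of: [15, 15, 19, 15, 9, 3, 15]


Sorted: [3, 9, 15, 15, 15, 15, 19]
Mean = 91/7 = 13
Median = 15
Freq: {15: 4, 19: 1, 9: 1, 3: 1}
Mode: [15]

Mean=13, Median=15, Mode=15


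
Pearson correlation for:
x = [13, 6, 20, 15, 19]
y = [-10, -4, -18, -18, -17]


n=5, Σx=73, Σy=-67, Σxy=-1107, Σx²=1191, Σy²=1053
r = (5×(-1107) - 73×(-67))/√((5×1191 - 73²)(5×1053 - (-67)²))
= -644/√(626×776) = -644/√485776 ≈ -644/696.9763 ≈ -0.9240

r ≈ -0.9240


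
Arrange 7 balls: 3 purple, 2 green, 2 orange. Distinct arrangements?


7!/(3!×2!×2!) = 210

210


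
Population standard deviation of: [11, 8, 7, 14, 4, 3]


Mean = 47/6
  (11-47/6)²=361/36
  (8-47/6)²=1/36
  (7-47/6)²=25/36
  (14-47/6)²=1369/36
  (4-47/6)²=529/36
  (3-47/6)²=841/36
Σ(x-μ)² = 521/6
σ² = (521/6)/6 = 521/36

σ = √(521/36) ≈ 3.8042


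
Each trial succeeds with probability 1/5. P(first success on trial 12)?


Geometric: P(X=12) = (1-p)^(k-1)×p = (4/5)^11×1/5 = 4194304/244140625

P(X=12) = 4194304/244140625 ≈ 1.72%


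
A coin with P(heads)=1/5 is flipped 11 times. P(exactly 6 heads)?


Binomial: P(X=6) = C(11,6)×p^6×(1-p)^5
= 462 × 1/15625 × 1024/3125 = 473088/48828125

P(X=6) = 473088/48828125 ≈ 0.97%


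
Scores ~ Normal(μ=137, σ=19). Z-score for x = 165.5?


z = (x - μ)/σ = (165.5 - 137)/19 = 1.5

z = 1.5


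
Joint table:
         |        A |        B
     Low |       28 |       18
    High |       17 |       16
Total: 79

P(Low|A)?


P(Low|A) = 28/(28+17) = 28/45

P = 28/45 ≈ 62.22%


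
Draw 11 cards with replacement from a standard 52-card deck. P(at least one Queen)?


P(not a Queen) = 48/52 = 12/13
P(none in 11 draws) = (12/13)^11 = 743008370688/1792160394037
P(≥1 Queen) = 1 - 743008370688/1792160394037 = 1049152023349/1792160394037

P = 1049152023349/1792160394037 ≈ 58.54%


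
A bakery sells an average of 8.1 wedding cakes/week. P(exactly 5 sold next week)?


Poisson(λ=8.1): P(X=5) = e^(-λ)×λ^k/k!
= e^(-8.1) × 8.1^5 / 5!
≈ 0.0003035391381 × 34867.84401 / 120 ≈ 0.088198

P(X=5) ≈ 0.088198 ≈ 8.82%


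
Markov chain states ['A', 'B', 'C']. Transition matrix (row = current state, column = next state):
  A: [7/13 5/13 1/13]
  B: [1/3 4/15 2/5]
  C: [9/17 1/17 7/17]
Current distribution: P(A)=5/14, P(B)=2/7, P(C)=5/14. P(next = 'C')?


P(next=C) = Σᵢ P(now=i)×P(i→C)
= 5/14×1/13 + 2/7×2/5 + 5/14×7/17
= 5/182 + 4/35 + 5/34 = 2234/7735

P = 2234/7735 ≈ 0.2888


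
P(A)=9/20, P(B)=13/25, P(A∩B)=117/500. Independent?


P(A)×P(B) = 117/500
P(A∩B) = 117/500
Equal ✓ → Independent

Yes, independent


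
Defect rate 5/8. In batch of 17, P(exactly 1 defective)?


Binomial: P(X=1) = C(17,1)×p^1×(1-p)^16
= 17 × 5/8 × 43046721/281474976710656 = 3658971285/2251799813685248

P(X=1) = 3658971285/2251799813685248 ≈ 0.00%


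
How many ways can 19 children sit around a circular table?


Circular arrangements of 19 distinct objects: fix one position to break rotational symmetry.
(n-1)! = 18! = 6402373705728000

6402373705728000


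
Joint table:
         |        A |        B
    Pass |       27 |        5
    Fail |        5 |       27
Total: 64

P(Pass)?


P(Pass) = (27+5)/64 = 32/64 = 1/2

P(Pass) = 1/2 ≈ 50.00%


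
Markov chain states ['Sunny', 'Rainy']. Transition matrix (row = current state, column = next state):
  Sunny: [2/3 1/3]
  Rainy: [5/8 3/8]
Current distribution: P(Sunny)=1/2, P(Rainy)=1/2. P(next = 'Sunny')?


P(next=Sunny) = Σᵢ P(now=i)×P(i→Sunny)
= 1/2×2/3 + 1/2×5/8
= 1/3 + 5/16 = 31/48

P = 31/48 ≈ 0.6458


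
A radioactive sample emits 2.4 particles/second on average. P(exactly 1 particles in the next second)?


Poisson(λ=2.4): P(X=1) = e^(-λ)×λ^k/k!
= e^(-2.4) × 2.4^1 / 1!
≈ 0.09071795329 × 2.4 / 1 ≈ 0.217723

P(X=1) ≈ 0.217723 ≈ 21.77%


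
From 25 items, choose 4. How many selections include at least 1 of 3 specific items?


Complement: C(25,4) - C(22,4) = 12650 - 7315 = 5335

5335


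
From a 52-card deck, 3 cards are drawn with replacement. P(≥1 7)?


P(not a 7) = 48/52 = 12/13
P(none in 3 draws) = (12/13)^3 = 1728/2197
P(≥1 7) = 1 - 1728/2197 = 469/2197

P = 469/2197 ≈ 21.35%


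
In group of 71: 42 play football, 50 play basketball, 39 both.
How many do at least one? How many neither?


|A∪B| = 42+50-39 = 53
Neither = 71-53 = 18

At least one: 53; Neither: 18


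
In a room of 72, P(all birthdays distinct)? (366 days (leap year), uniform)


P(all different) = Π(366-i)/366 for i=0..71
= (366/366)×(365/366)×...×(295/366)
= 0.000559

P ≈ 0.0006 ≈ 0.06%


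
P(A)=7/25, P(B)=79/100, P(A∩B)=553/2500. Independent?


P(A)×P(B) = 553/2500
P(A∩B) = 553/2500
Equal ✓ → Independent

Yes, independent


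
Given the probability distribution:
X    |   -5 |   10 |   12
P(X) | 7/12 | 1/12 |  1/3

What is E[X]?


E[X] = Σ x·P(X=x)
= (-5)×(7/12) + (10)×(1/12) + (12)×(1/3)
= 23/12

E[X] = 23/12


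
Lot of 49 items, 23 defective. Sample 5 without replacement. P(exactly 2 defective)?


Hypergeometric: C(23,2)×C(26,3)/C(49,5)
= 253×2600/1906884 = 7150/20727

P(X=2) = 7150/20727 ≈ 34.50%


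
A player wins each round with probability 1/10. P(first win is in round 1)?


Geometric: P(X=1) = (1-p)^(k-1)×p = (9/10)^0×1/10 = 1/10

P(X=1) = 1/10 ≈ 10.00%


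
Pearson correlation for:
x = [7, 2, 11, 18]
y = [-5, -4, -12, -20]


n=4, Σx=38, Σy=-41, Σxy=-535, Σx²=498, Σy²=585
r = (4×(-535) - 38×(-41))/√((4×498 - 38²)(4×585 - (-41)²))
= -582/√(548×659) = -582/√361132 ≈ -582/600.9426 ≈ -0.9685

r ≈ -0.9685


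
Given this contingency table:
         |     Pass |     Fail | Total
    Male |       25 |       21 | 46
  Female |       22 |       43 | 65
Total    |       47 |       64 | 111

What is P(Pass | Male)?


P(Pass | Male) = 25/(25+21) = 25/46

P(Pass|Male) = 25/46 ≈ 54.35%


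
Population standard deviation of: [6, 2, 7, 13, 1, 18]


Mean = 47/6
  (6-47/6)²=121/36
  (2-47/6)²=1225/36
  (7-47/6)²=25/36
  (13-47/6)²=961/36
  (1-47/6)²=1681/36
  (18-47/6)²=3721/36
Σ(x-μ)² = 1289/6
σ² = (1289/6)/6 = 1289/36

σ = √(1289/36) ≈ 5.9838


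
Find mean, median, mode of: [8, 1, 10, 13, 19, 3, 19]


Sorted: [1, 3, 8, 10, 13, 19, 19]
Mean = 73/7
Median = 10
Freq: {8: 1, 1: 1, 10: 1, 13: 1, 19: 2, 3: 1}
Mode: [19]

Mean=73/7, Median=10, Mode=19


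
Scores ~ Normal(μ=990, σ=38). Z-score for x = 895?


z = (x - μ)/σ = (895 - 990)/38 = -2.5

z = -2.5


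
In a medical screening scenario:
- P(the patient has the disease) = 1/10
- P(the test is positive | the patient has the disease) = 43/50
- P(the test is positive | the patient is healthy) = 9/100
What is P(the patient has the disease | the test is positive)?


Using Bayes' theorem:
P(A|B) = P(B|A)·P(A) / P(B)

P(the test is positive) = 43/50 × 1/10 + 9/100 × 9/10
= 43/500 + 81/1000 = 167/1000

P(the patient has the disease|the test is positive) = (43/500) / (167/1000) = 86/167

P(the patient has the disease|the test is positive) = 86/167 ≈ 51.50%


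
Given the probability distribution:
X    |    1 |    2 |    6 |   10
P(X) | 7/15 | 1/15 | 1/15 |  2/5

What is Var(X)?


E[X] = 5
E[X²] = 647/15
Var(X) = E[X²] - (E[X])² = 647/15 - 25 = 272/15

Var(X) = 272/15 ≈ 18.1333


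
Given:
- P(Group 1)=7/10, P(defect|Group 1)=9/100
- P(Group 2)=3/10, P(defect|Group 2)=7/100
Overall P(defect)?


P(B) = Σ P(B|Aᵢ)×P(Aᵢ)
  9/100×7/10 = 63/1000
  7/100×3/10 = 21/1000
Sum = 21/250

P(defect) = 21/250 ≈ 8.40%


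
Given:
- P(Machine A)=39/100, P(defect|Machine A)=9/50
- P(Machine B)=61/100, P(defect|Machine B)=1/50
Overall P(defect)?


P(B) = Σ P(B|Aᵢ)×P(Aᵢ)
  9/50×39/100 = 351/5000
  1/50×61/100 = 61/5000
Sum = 103/1250

P(defect) = 103/1250 ≈ 8.24%


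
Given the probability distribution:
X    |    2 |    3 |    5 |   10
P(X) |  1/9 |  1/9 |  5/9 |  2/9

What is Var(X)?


E[X] = 50/9
E[X²] = 338/9
Var(X) = E[X²] - (E[X])² = 338/9 - 2500/81 = 542/81

Var(X) = 542/81 ≈ 6.6914


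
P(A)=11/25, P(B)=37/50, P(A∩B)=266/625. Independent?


P(A)×P(B) = 407/1250
P(A∩B) = 266/625
Not equal → NOT independent

No, not independent


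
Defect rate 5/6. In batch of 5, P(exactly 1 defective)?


Binomial: P(X=1) = C(5,1)×p^1×(1-p)^4
= 5 × 5/6 × 1/1296 = 25/7776

P(X=1) = 25/7776 ≈ 0.32%


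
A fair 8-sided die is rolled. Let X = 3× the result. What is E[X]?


E[die] = (1+8)/2 = 9/2
E[X] = 3 × 9/2 = 27/2

E[X] = 27/2


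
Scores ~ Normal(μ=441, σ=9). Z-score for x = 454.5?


z = (x - μ)/σ = (454.5 - 441)/9 = 1.5

z = 1.5


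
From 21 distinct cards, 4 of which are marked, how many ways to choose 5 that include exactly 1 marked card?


Choose 1 of the 4 marked cards and 4 of the other 17 cards:
C(4,1)×C(17,4) = 4×2380 = 9520

9520


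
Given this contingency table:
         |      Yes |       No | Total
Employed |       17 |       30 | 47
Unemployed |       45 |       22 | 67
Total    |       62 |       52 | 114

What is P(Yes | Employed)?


P(Yes | Employed) = 17/(17+30) = 17/47

P(Yes|Employed) = 17/47 ≈ 36.17%


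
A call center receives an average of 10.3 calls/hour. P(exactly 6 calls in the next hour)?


Poisson(λ=10.3): P(X=6) = e^(-λ)×λ^k/k!
= e^(-10.3) × 10.3^6 / 6!
≈ 3.363309519e-05 × 1194052.29653 / 720 ≈ 0.055777

P(X=6) ≈ 0.055777 ≈ 5.58%


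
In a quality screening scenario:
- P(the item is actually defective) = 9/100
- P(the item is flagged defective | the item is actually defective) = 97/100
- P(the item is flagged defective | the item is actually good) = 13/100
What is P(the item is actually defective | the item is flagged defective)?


Using Bayes' theorem:
P(A|B) = P(B|A)·P(A) / P(B)

P(the item is flagged defective) = 97/100 × 9/100 + 13/100 × 91/100
= 873/10000 + 1183/10000 = 257/1250

P(the item is actually defective|the item is flagged defective) = (873/10000) / (257/1250) = 873/2056

P(the item is actually defective|the item is flagged defective) = 873/2056 ≈ 42.46%


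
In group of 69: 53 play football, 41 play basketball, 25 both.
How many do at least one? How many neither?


|A∪B| = 53+41-25 = 69
Neither = 69-69 = 0

At least one: 69; Neither: 0


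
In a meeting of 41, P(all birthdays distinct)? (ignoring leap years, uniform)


P(all different) = Π(365-i)/365 for i=0..40
= (365/365)×(364/365)×...×(325/365)
= 0.096848

P ≈ 0.0968 ≈ 9.68%


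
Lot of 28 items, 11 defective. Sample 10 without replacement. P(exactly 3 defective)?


Hypergeometric: C(11,3)×C(17,7)/C(28,10)
= 165×19448/13123110 = 748/3059

P(X=3) = 748/3059 ≈ 24.45%


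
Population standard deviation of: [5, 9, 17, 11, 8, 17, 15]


Mean = 82/7
  (5-82/7)²=2209/49
  (9-82/7)²=361/49
  (17-82/7)²=1369/49
  (11-82/7)²=25/49
  (8-82/7)²=676/49
  (17-82/7)²=1369/49
  (15-82/7)²=529/49
Σ(x-μ)² = 934/7
σ² = (934/7)/7 = 934/49

σ = √(934/49) ≈ 4.3659


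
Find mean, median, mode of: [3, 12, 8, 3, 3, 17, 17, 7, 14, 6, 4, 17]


Sorted: [3, 3, 3, 4, 6, 7, 8, 12, 14, 17, 17, 17]
Mean = 111/12 = 37/4
Median = 15/2
Freq: {3: 3, 12: 1, 8: 1, 17: 3, 7: 1, 14: 1, 6: 1, 4: 1}
Mode: [3, 17]

Mean=37/4, Median=15/2, Mode=[3, 17]


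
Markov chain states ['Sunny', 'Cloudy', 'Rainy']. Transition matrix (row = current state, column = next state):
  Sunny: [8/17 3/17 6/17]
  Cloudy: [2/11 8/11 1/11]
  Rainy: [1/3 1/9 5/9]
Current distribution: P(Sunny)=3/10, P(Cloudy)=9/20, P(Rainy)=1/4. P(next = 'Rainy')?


P(next=Rainy) = Σᵢ P(now=i)×P(i→Rainy)
= 3/10×6/17 + 9/20×1/11 + 1/4×5/9
= 9/85 + 9/220 + 5/36 = 2404/8415

P = 2404/8415 ≈ 0.2857


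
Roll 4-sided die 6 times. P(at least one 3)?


P(no 3)^6 = (3/4)^6 = 729/4096
P(≥1) = 1 - 729/4096 = 3367/4096

P = 3367/4096 ≈ 82.20%


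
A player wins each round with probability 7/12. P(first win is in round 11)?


Geometric: P(X=11) = (1-p)^(k-1)×p = (5/12)^10×7/12 = 68359375/743008370688

P(X=11) = 68359375/743008370688 ≈ 0.01%


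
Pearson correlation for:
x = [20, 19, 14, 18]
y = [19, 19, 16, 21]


n=4, Σx=71, Σy=75, Σxy=1343, Σx²=1281, Σy²=1419
r = (4×1343 - 71×75)/√((4×1281 - 71²)(4×1419 - 75²))
= 47/√(83×51) = 47/√4233 ≈ 47/65.0615 ≈ 0.7224

r ≈ 0.7224


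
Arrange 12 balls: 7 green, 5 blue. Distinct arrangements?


12!/(7!×5!) = 792

792


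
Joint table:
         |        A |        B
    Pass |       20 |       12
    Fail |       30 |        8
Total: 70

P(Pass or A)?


P(Pass∨A) = P(Pass) + P(A) - P(Pass∧A)
= (32 + 50 - 20)/70 = 62/70 = 31/35

P = 31/35 ≈ 88.57%


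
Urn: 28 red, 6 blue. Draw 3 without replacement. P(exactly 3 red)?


Hypergeometric: C(28,3)×C(6,0)/C(34,3)
= 3276×1/5984 = 819/1496

P(X=3) = 819/1496 ≈ 54.75%


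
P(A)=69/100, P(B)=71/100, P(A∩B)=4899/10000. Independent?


P(A)×P(B) = 4899/10000
P(A∩B) = 4899/10000
Equal ✓ → Independent

Yes, independent


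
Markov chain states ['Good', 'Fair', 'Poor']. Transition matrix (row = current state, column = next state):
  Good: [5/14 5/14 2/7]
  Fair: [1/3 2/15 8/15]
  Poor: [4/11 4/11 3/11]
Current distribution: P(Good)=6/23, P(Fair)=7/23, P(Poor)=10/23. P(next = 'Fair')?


P(next=Fair) = Σᵢ P(now=i)×P(i→Fair)
= 6/23×5/14 + 7/23×2/15 + 10/23×4/11
= 15/161 + 14/345 + 40/253 = 7753/26565

P = 7753/26565 ≈ 0.2919


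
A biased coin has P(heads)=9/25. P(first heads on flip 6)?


Geometric: P(X=6) = (1-p)^(k-1)×p = (16/25)^5×9/25 = 9437184/244140625

P(X=6) = 9437184/244140625 ≈ 3.87%


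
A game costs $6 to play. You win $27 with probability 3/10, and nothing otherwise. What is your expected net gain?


E[gain] = (27-6)×3/10 + (-6)×7/10
= 63/10 - 21/5 = 21/10

Expected net gain = $21/10 ≈ $2.10


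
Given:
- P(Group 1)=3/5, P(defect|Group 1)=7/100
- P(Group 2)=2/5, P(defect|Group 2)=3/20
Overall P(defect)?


P(B) = Σ P(B|Aᵢ)×P(Aᵢ)
  7/100×3/5 = 21/500
  3/20×2/5 = 3/50
Sum = 51/500

P(defect) = 51/500 ≈ 10.20%


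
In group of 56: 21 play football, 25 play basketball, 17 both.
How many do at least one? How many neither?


|A∪B| = 21+25-17 = 29
Neither = 56-29 = 27

At least one: 29; Neither: 27


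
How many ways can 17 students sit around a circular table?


Circular arrangements of 17 distinct objects: fix one position to break rotational symmetry.
(n-1)! = 16! = 20922789888000

20922789888000


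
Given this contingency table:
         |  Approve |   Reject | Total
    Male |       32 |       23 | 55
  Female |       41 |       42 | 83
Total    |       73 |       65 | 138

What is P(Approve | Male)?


P(Approve | Male) = 32/(32+23) = 32/55

P(Approve|Male) = 32/55 ≈ 58.18%


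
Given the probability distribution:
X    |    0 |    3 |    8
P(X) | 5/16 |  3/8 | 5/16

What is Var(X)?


E[X] = 29/8
E[X²] = 187/8
Var(X) = E[X²] - (E[X])² = 187/8 - 841/64 = 655/64

Var(X) = 655/64 ≈ 10.2344


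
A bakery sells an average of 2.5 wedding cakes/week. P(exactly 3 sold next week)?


Poisson(λ=2.5): P(X=3) = e^(-λ)×λ^k/k!
= e^(-2.5) × 2.5^3 / 3!
≈ 0.08208499862 × 15.625 / 6 ≈ 0.213763

P(X=3) ≈ 0.213763 ≈ 21.38%


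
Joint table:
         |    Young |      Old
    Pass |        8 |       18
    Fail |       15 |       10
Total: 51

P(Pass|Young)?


P(Pass|Young) = 8/(8+15) = 8/23

P = 8/23 ≈ 34.78%


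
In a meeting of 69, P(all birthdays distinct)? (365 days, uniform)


P(all different) = Π(365-i)/365 for i=0..68
= (365/365)×(364/365)×...×(297/365)
= 0.001036

P ≈ 0.0010 ≈ 0.10%


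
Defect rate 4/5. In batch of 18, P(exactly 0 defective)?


Binomial: P(X=0) = C(18,0)×p^0×(1-p)^18
= 1 × 1 × 1/3814697265625 = 1/3814697265625

P(X=0) = 1/3814697265625 ≈ 0.00%


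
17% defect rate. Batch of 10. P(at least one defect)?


P(all good) = (83/100)^10 = 15516041187205853449/100000000000000000000
P(≥1 defect) = 84483958812794146551/100000000000000000000

P = 84483958812794146551/100000000000000000000 ≈ 84.48%


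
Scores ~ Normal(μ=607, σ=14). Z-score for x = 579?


z = (x - μ)/σ = (579 - 607)/14 = -2.0

z = -2.0


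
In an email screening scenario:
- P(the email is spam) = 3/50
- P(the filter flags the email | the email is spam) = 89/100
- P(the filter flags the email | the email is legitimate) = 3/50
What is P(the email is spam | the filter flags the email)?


Using Bayes' theorem:
P(A|B) = P(B|A)·P(A) / P(B)

P(the filter flags the email) = 89/100 × 3/50 + 3/50 × 47/50
= 267/5000 + 141/2500 = 549/5000

P(the email is spam|the filter flags the email) = (267/5000) / (549/5000) = 89/183

P(the email is spam|the filter flags the email) = 89/183 ≈ 48.63%


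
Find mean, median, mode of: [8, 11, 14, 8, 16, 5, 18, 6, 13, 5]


Sorted: [5, 5, 6, 8, 8, 11, 13, 14, 16, 18]
Mean = 104/10 = 52/5
Median = 19/2
Freq: {8: 2, 11: 1, 14: 1, 16: 1, 5: 2, 18: 1, 6: 1, 13: 1}
Mode: [5, 8]

Mean=52/5, Median=19/2, Mode=[5, 8]


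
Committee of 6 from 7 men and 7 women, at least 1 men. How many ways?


Count by #men:
  1M,5W: C(7,1)×C(7,5)=147
  2M,4W: C(7,2)×C(7,4)=735
  3M,3W: C(7,3)×C(7,3)=1225
  4M,2W: C(7,4)×C(7,2)=735
  5M,1W: C(7,5)×C(7,1)=147
  6M,0W: C(7,6)×C(7,0)=7
Total = 2996

2996


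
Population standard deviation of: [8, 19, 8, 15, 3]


Mean = 53/5
  (8-53/5)²=169/25
  (19-53/5)²=1764/25
  (8-53/5)²=169/25
  (15-53/5)²=484/25
  (3-53/5)²=1444/25
Σ(x-μ)² = 806/5
σ² = (806/5)/5 = 806/25

σ = √(806/25) ≈ 5.6780


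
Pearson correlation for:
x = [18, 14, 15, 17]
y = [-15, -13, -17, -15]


n=4, Σx=64, Σy=-60, Σxy=-962, Σx²=1034, Σy²=908
r = (4×(-962) - 64×(-60))/√((4×1034 - 64²)(4×908 - (-60)²))
= -8/√(40×32) = -8/√1280 ≈ -8/35.7771 ≈ -0.2236

r ≈ -0.2236


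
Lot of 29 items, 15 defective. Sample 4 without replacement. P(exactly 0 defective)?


Hypergeometric: C(15,0)×C(14,4)/C(29,4)
= 1×1001/23751 = 11/261

P(X=0) = 11/261 ≈ 4.21%


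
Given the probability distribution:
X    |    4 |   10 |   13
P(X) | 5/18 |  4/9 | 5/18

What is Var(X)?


E[X] = 55/6
E[X²] = 575/6
Var(X) = E[X²] - (E[X])² = 575/6 - 3025/36 = 425/36

Var(X) = 425/36 ≈ 11.8056


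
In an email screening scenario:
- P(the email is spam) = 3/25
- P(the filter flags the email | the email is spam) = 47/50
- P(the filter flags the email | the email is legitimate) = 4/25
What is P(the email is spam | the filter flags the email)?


Using Bayes' theorem:
P(A|B) = P(B|A)·P(A) / P(B)

P(the filter flags the email) = 47/50 × 3/25 + 4/25 × 22/25
= 141/1250 + 88/625 = 317/1250

P(the email is spam|the filter flags the email) = (141/1250) / (317/1250) = 141/317

P(the email is spam|the filter flags the email) = 141/317 ≈ 44.48%


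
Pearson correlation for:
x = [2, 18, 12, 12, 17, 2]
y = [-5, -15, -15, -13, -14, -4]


n=6, Σx=63, Σy=-66, Σxy=-862, Σx²=909, Σy²=856
r = (6×(-862) - 63×(-66))/√((6×909 - 63²)(6×856 - (-66)²))
= -1014/√(1485×780) = -1014/√1158300 ≈ -1014/1076.2435 ≈ -0.9422

r ≈ -0.9422


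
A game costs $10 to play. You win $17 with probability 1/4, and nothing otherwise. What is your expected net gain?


E[gain] = (17-10)×1/4 + (-10)×3/4
= 7/4 - 15/2 = -23/4

Expected net gain = $-23/4 ≈ $-5.75


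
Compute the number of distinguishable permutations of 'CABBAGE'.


Letters: 7, freq: {'C': 1, 'A': 2, 'B': 2, 'G': 1, 'E': 1}
7!/(1!×2!×2!×1!×1!) = 5040/4 = 1260

1260


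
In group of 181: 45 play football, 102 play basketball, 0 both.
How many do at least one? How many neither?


|A∪B| = 45+102-0 = 147
Neither = 181-147 = 34

At least one: 147; Neither: 34


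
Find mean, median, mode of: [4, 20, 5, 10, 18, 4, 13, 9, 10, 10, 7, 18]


Sorted: [4, 4, 5, 7, 9, 10, 10, 10, 13, 18, 18, 20]
Mean = 128/12 = 32/3
Median = 10
Freq: {4: 2, 20: 1, 5: 1, 10: 3, 18: 2, 13: 1, 9: 1, 7: 1}
Mode: [10]

Mean=32/3, Median=10, Mode=10


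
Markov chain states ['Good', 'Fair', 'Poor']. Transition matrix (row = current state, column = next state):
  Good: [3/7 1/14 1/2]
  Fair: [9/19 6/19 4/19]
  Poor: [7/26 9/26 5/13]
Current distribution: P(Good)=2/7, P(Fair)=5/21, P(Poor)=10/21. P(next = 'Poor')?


P(next=Poor) = Σᵢ P(now=i)×P(i→Poor)
= 2/7×1/2 + 5/21×4/19 + 10/21×5/13
= 1/7 + 20/399 + 50/273 = 1951/5187

P = 1951/5187 ≈ 0.3761


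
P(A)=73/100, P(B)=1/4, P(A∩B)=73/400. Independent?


P(A)×P(B) = 73/400
P(A∩B) = 73/400
Equal ✓ → Independent

Yes, independent


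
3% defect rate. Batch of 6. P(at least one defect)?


P(all good) = (97/100)^6 = 832972004929/1000000000000
P(≥1 defect) = 167027995071/1000000000000

P = 167027995071/1000000000000 ≈ 16.70%


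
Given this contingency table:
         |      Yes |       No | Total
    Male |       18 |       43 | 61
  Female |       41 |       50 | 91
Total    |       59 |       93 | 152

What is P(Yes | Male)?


P(Yes | Male) = 18/(18+43) = 18/61

P(Yes|Male) = 18/61 ≈ 29.51%


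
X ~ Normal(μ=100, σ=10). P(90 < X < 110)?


z₁=(90-100)/10=-1.0, z₂=(110-100)/10=1.0
P = Φ(1.0) - Φ(-1.0) = 0.841345 - 0.158655 = 0.682690 ≈ 0.6827

P(90 < X < 110) ≈ 0.6827


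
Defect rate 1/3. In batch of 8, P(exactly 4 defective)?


Binomial: P(X=4) = C(8,4)×p^4×(1-p)^4
= 70 × 1/81 × 16/81 = 1120/6561

P(X=4) = 1120/6561 ≈ 17.07%


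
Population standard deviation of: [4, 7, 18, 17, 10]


Mean = 56/5
  (4-56/5)²=1296/25
  (7-56/5)²=441/25
  (18-56/5)²=1156/25
  (17-56/5)²=841/25
  (10-56/5)²=36/25
Σ(x-μ)² = 754/5
σ² = (754/5)/5 = 754/25

σ = √(754/25) ≈ 5.4918


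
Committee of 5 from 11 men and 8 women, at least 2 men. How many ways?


Count by #men:
  2M,3W: C(11,2)×C(8,3)=3080
  3M,2W: C(11,3)×C(8,2)=4620
  4M,1W: C(11,4)×C(8,1)=2640
  5M,0W: C(11,5)×C(8,0)=462
Total = 10802

10802


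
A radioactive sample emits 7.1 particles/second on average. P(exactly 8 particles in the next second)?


Poisson(λ=7.1): P(X=8) = e^(-λ)×λ^k/k!
= e^(-7.1) × 7.1^8 / 8!
≈ 0.0008251049233 × 6457535.31246 / 40320 ≈ 0.132146

P(X=8) ≈ 0.132146 ≈ 13.21%
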